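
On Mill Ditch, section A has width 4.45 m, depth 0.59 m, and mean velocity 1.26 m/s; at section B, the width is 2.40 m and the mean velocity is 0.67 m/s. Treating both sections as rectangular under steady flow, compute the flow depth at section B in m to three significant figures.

2.06 m

Q = A₁V₁ = (4.45×0.59) × 1.26 = 3.308 m³/s
d₂ = Q/(b₂ V₂) = 3.308/(2.40×0.67) = 2.057 m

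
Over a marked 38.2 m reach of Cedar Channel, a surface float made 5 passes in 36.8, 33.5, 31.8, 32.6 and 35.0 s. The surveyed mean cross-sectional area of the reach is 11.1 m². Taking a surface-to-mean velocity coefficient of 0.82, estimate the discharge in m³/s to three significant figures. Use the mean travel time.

t̄ = (36.8 + 33.5 + 31.8 + 32.6 + 35.0) / 5 = 33.94 s
v_surface = L / t̄ = 38.2 / 33.94 = 1.126 m/s
v_mean = 0.82 × 1.126 = 0.9229 m/s
Q = A × v_mean = 11.1 × 0.9229 = 10.24 m³/s

10.2 m³/s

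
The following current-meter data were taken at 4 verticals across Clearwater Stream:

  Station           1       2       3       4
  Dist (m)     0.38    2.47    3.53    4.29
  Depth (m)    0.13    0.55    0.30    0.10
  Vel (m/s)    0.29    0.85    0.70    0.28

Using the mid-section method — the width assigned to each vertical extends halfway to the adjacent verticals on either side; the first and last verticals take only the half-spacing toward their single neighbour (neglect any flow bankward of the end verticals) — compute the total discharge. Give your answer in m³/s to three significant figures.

w_1 = (2.47 − 0.38)/2 = 1.045 m; q_1 = 0.29 × 0.13 × 1.045 = 0.03940 m³/s
w_2 = (3.53 − 0.38)/2 = 1.575 m; q_2 = 0.85 × 0.55 × 1.575 = 0.7363 m³/s
w_3 = (4.29 − 2.47)/2 = 0.91 m; q_3 = 0.70 × 0.30 × 0.91 = 0.1911 m³/s
w_4 = (4.29 − 3.53)/2 = 0.38 m; q_4 = 0.28 × 0.10 × 0.38 = 0.01064 m³/s
Q = Σ qᵢ = 0.9774 m³/s

0.977 m³/s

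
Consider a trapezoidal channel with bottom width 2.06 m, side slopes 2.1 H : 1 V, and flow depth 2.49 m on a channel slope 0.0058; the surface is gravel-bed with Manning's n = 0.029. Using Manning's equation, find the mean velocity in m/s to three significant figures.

A = (b + z·y)·y = (2.06 + 2.1×2.49)×2.49 = 18.15 m²
P = b + 2y√(1+z²) = 2.06 + 2×2.49×√(1+2.1²) = 13.64 m
R = A/P = 18.15/13.64 = 1.330 m
Q = (1/n)·A·R^(2/3)·S^(1/2) = (1/0.029) × 18.15 × 1.330^(2/3) × 0.0058^(1/2) = 57.65 m³/s
V = Q/A = 57.65/18.15 = 3.177 m/s

3.18 m/s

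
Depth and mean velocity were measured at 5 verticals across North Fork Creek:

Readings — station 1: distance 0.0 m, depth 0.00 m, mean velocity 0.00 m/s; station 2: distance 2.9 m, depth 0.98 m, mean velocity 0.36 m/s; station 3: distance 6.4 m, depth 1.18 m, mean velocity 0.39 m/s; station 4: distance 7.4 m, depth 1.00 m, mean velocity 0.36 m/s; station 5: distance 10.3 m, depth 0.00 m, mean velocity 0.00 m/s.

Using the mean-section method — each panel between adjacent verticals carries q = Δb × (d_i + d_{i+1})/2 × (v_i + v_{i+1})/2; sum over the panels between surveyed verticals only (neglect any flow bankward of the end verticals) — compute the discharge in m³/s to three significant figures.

2.34 m³/s

Panel 1-2: Δb = 2.9 m, d̄ = (0.00+0.98)/2 = 0.49, v̄ = (0.00+0.36)/2 = 0.18 → q = 2.9×0.49×0.18 = 0.2558 m³/s
Panel 2-3: Δb = 3.5 m, d̄ = (0.98+1.18)/2 = 1.08, v̄ = (0.36+0.39)/2 = 0.375 → q = 3.5×1.08×0.375 = 1.418 m³/s
Panel 3-4: Δb = 1 m, d̄ = (1.18+1.00)/2 = 1.09, v̄ = (0.39+0.36)/2 = 0.375 → q = 1×1.09×0.375 = 0.4088 m³/s
Panel 4-5: Δb = 2.9 m, d̄ = (1.00+0.00)/2 = 0.5, v̄ = (0.36+0.00)/2 = 0.18 → q = 2.9×0.5×0.18 = 0.2610 m³/s
Q = Σ q = 2.343 m³/s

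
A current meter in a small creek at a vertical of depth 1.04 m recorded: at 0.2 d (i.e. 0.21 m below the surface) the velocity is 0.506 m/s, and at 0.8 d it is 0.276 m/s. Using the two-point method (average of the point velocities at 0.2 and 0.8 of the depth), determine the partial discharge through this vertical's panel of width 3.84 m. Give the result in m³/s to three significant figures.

v̄ = (0.506 + 0.276) / 2 = 0.3910 m/s
q = v̄ × d × w = 0.3910 × 1.04 × 3.84 = 1.561 m³/s

1.56 m³/s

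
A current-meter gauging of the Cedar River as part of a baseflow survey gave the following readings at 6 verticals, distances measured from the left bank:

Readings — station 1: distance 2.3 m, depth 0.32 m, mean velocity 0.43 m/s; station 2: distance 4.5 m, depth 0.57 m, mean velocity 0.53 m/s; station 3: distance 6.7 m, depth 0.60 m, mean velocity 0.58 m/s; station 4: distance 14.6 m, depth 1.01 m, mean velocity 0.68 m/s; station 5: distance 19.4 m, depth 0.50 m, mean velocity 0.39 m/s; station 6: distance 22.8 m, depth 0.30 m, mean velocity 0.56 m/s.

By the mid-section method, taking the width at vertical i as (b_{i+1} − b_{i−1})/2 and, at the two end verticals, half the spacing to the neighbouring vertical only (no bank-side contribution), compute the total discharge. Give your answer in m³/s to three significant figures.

8.02 m³/s

w_1 = (4.5 − 2.3)/2 = 1.1 m; q_1 = 0.43 × 0.32 × 1.1 = 0.1514 m³/s
w_2 = (6.7 − 2.3)/2 = 2.2 m; q_2 = 0.53 × 0.57 × 2.2 = 0.6646 m³/s
w_3 = (14.6 − 4.5)/2 = 5.05 m; q_3 = 0.58 × 0.60 × 5.05 = 1.757 m³/s
w_4 = (19.4 − 6.7)/2 = 6.35 m; q_4 = 0.68 × 1.01 × 6.35 = 4.361 m³/s
w_5 = (22.8 − 14.6)/2 = 4.1 m; q_5 = 0.39 × 0.50 × 4.1 = 0.7995 m³/s
w_6 = (22.8 − 19.4)/2 = 1.7 m; q_6 = 0.56 × 0.30 × 1.7 = 0.2856 m³/s
Q = Σ qᵢ = 8.020 m³/s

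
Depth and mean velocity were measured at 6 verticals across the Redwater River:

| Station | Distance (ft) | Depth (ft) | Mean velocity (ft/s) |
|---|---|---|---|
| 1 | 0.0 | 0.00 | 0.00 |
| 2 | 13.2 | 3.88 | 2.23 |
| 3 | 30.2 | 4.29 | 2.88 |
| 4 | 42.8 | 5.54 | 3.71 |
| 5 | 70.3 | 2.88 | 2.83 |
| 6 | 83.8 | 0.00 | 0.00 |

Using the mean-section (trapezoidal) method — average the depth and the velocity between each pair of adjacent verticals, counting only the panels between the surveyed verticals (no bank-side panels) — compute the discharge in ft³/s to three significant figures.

816 ft³/s

Panel 1-2: Δb = 13.2 ft, d̄ = (0.00+3.88)/2 = 1.94, v̄ = (0.00+2.23)/2 = 1.115 → q = 13.2×1.94×1.115 = 28.55 ft³/s
Panel 2-3: Δb = 17 ft, d̄ = (3.88+4.29)/2 = 4.085, v̄ = (2.23+2.88)/2 = 2.555 → q = 17×4.085×2.555 = 177.4 ft³/s
Panel 3-4: Δb = 12.6 ft, d̄ = (4.29+5.54)/2 = 4.915, v̄ = (2.88+3.71)/2 = 3.295 → q = 12.6×4.915×3.295 = 204.1 ft³/s
Panel 4-5: Δb = 27.5 ft, d̄ = (5.54+2.88)/2 = 4.21, v̄ = (3.71+2.83)/2 = 3.27 → q = 27.5×4.21×3.27 = 378.6 ft³/s
Panel 5-6: Δb = 13.5 ft, d̄ = (2.88+0.00)/2 = 1.44, v̄ = (2.83+0.00)/2 = 1.415 → q = 13.5×1.44×1.415 = 27.51 ft³/s
Q = Σ q = 816.1 ft³/s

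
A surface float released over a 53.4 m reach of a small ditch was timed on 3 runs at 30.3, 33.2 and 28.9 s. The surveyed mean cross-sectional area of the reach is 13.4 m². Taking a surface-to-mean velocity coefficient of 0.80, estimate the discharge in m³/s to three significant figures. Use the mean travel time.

t̄ = (30.3 + 33.2 + 28.9) / 3 = 30.8 s
v_surface = L / t̄ = 53.4 / 30.8 = 1.734 m/s
v_mean = 0.80 × 1.734 = 1.387 m/s
Q = A × v_mean = 13.4 × 1.387 = 18.59 m³/s

18.6 m³/s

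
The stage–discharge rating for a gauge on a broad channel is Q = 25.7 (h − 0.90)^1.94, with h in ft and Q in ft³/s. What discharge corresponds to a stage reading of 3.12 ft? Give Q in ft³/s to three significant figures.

Q = 25.7 × (3.12 − 0.90)^1.94 = 25.7 × 2.22^1.94 = 120.7 ft³/s

121 ft³/s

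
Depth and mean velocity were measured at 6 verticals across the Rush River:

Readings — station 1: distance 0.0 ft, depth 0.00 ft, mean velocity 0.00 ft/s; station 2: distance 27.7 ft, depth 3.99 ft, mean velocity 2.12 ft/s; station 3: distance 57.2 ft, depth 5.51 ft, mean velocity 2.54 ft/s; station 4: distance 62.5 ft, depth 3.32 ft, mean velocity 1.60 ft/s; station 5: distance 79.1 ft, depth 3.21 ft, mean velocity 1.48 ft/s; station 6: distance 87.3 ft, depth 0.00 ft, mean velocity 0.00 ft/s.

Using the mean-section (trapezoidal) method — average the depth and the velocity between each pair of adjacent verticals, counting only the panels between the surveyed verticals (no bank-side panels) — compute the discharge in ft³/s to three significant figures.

Panel 1-2: Δb = 27.7 ft, d̄ = (0.00+3.99)/2 = 1.995, v̄ = (0.00+2.12)/2 = 1.06 → q = 27.7×1.995×1.06 = 58.58 ft³/s
Panel 2-3: Δb = 29.5 ft, d̄ = (3.99+5.51)/2 = 4.75, v̄ = (2.12+2.54)/2 = 2.33 → q = 29.5×4.75×2.33 = 326.5 ft³/s
Panel 3-4: Δb = 5.3 ft, d̄ = (5.51+3.32)/2 = 4.415, v̄ = (2.54+1.60)/2 = 2.07 → q = 5.3×4.415×2.07 = 48.44 ft³/s
Panel 4-5: Δb = 16.6 ft, d̄ = (3.32+3.21)/2 = 3.265, v̄ = (1.60+1.48)/2 = 1.54 → q = 16.6×3.265×1.54 = 83.47 ft³/s
Panel 5-6: Δb = 8.2 ft, d̄ = (3.21+0.00)/2 = 1.605, v̄ = (1.48+0.00)/2 = 0.74 → q = 8.2×1.605×0.74 = 9.739 ft³/s
Q = Σ q = 526.7 ft³/s

527 ft³/s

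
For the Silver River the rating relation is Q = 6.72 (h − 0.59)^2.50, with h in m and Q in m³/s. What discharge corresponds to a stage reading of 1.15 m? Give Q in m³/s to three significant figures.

Q = 6.72 × (1.15 − 0.59)^2.50 = 6.72 × 0.56^2.50 = 1.577 m³/s

1.58 m³/s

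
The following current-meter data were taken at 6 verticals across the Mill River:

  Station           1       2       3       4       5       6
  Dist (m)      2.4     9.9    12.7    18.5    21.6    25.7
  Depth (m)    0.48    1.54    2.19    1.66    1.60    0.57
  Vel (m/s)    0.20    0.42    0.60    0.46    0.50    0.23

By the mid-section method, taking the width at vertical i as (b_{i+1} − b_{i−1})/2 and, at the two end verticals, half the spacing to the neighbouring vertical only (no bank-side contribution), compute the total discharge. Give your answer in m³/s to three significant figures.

w_1 = (9.9 − 2.4)/2 = 3.75 m; q_1 = 0.20 × 0.48 × 3.75 = 0.3600 m³/s
w_2 = (12.7 − 2.4)/2 = 5.15 m; q_2 = 0.42 × 1.54 × 5.15 = 3.331 m³/s
w_3 = (18.5 − 9.9)/2 = 4.3 m; q_3 = 0.60 × 2.19 × 4.3 = 5.650 m³/s
w_4 = (21.6 − 12.7)/2 = 4.45 m; q_4 = 0.46 × 1.66 × 4.45 = 3.398 m³/s
w_5 = (25.7 − 18.5)/2 = 3.6 m; q_5 = 0.50 × 1.60 × 3.6 = 2.880 m³/s
w_6 = (25.7 − 21.6)/2 = 2.05 m; q_6 = 0.23 × 0.57 × 2.05 = 0.2688 m³/s
Q = Σ qᵢ = 15.89 m³/s

15.9 m³/s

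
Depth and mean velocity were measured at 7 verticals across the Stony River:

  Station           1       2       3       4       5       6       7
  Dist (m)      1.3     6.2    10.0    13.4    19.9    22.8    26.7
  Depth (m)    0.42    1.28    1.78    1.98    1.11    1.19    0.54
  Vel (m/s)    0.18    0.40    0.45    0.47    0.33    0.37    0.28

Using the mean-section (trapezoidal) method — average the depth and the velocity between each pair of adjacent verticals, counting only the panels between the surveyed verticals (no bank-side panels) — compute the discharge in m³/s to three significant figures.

Panel 1-2: Δb = 4.9 m, d̄ = (0.42+1.28)/2 = 0.85, v̄ = (0.18+0.40)/2 = 0.29 → q = 4.9×0.85×0.29 = 1.208 m³/s
Panel 2-3: Δb = 3.8 m, d̄ = (1.28+1.78)/2 = 1.53, v̄ = (0.40+0.45)/2 = 0.425 → q = 3.8×1.53×0.425 = 2.471 m³/s
Panel 3-4: Δb = 3.4 m, d̄ = (1.78+1.98)/2 = 1.88, v̄ = (0.45+0.47)/2 = 0.46 → q = 3.4×1.88×0.46 = 2.940 m³/s
Panel 4-5: Δb = 6.5 m, d̄ = (1.98+1.11)/2 = 1.545, v̄ = (0.47+0.33)/2 = 0.4 → q = 6.5×1.545×0.4 = 4.017 m³/s
Panel 5-6: Δb = 2.9 m, d̄ = (1.11+1.19)/2 = 1.15, v̄ = (0.33+0.37)/2 = 0.35 → q = 2.9×1.15×0.35 = 1.167 m³/s
Panel 6-7: Δb = 3.9 m, d̄ = (1.19+0.54)/2 = 0.865, v̄ = (0.37+0.28)/2 = 0.325 → q = 3.9×0.865×0.325 = 1.096 m³/s
Q = Σ q = 12.90 m³/s

12.9 m³/s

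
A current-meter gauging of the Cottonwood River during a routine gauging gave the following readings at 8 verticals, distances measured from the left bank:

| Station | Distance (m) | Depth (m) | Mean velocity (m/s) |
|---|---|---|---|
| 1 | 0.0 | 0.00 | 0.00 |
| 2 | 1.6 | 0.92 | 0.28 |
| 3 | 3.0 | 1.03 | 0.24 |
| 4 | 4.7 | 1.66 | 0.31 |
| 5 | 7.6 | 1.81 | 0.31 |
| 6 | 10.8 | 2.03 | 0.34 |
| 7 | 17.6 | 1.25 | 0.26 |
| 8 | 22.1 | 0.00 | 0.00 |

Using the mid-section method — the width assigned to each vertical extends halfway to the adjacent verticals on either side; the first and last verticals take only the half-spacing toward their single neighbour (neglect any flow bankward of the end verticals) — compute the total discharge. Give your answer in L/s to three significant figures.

8950 L/s

w_2 = (3.0 − 0.0)/2 = 1.5 m; q_2 = 0.28 × 0.92 × 1.5 = 0.3864 m³/s
w_3 = (4.7 − 1.6)/2 = 1.55 m; q_3 = 0.24 × 1.03 × 1.55 = 0.3832 m³/s
w_4 = (7.6 − 3.0)/2 = 2.3 m; q_4 = 0.31 × 1.66 × 2.3 = 1.184 m³/s
w_5 = (10.8 − 4.7)/2 = 3.05 m; q_5 = 0.31 × 1.81 × 3.05 = 1.711 m³/s
w_6 = (17.6 − 7.6)/2 = 5 m; q_6 = 0.34 × 2.03 × 5 = 3.451 m³/s
w_7 = (22.1 − 10.8)/2 = 5.65 m; q_7 = 0.26 × 1.25 × 5.65 = 1.836 m³/s
Stations 1, 8 contribute zero (depth or velocity is 0).
Q = Σ qᵢ = 8.952 m³/s
= 8.952 × 1000 = 8952 L/s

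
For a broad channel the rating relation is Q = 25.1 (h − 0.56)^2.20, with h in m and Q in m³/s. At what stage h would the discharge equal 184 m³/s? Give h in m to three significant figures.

h − h₀ = (Q/C)^(1/b) = (184/25.1)^(1/2.20) = 2.473 m
h = 0.56 + 2.473 = 3.033 m

3.03 m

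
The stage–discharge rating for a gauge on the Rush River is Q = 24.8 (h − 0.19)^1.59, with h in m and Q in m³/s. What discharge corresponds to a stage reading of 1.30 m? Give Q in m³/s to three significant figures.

Q = 24.8 × (1.30 − 0.19)^1.59 = 24.8 × 1.11^1.59 = 29.28 m³/s

29.3 m³/s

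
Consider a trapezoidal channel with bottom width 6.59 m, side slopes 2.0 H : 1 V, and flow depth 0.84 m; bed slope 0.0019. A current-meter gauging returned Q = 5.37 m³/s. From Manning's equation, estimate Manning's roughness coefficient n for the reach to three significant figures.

0.0432

A = (b + z·y)·y = (6.59 + 2.0×0.84)×0.84 = 6.947 m²
P = b + 2y√(1+z²) = 6.59 + 2×0.84×√(1+2.0²) = 10.35 m
R = A/P = 6.947/10.35 = 0.6714 m
n = (1/Q)·A·R^(2/3)·S^(1/2) = (1/5.37) × 6.947 × 0.7668 × 0.04359 = 0.04324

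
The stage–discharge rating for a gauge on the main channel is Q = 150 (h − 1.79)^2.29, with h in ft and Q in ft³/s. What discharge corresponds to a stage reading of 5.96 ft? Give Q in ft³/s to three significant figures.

3950 ft³/s

Q = 150 × (5.96 − 1.79)^2.29 = 150 × 4.17^2.29 = 3946 ft³/s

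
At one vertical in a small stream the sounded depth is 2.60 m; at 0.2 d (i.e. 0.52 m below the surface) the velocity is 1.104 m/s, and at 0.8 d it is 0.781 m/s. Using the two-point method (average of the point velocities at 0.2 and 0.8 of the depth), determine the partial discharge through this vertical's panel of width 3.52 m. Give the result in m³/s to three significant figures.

8.63 m³/s

v̄ = (1.104 + 0.781) / 2 = 0.9425 m/s
q = v̄ × d × w = 0.9425 × 2.60 × 3.52 = 8.626 m³/s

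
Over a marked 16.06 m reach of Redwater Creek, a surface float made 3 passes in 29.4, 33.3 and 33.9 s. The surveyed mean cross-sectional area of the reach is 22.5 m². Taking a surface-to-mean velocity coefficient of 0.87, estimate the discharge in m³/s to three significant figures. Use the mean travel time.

t̄ = (29.4 + 33.3 + 33.9) / 3 = 32.2 s
v_surface = L / t̄ = 16.06 / 32.2 = 0.4988 m/s
v_mean = 0.87 × 0.4988 = 0.4339 m/s
Q = A × v_mean = 22.5 × 0.4339 = 9.763 m³/s

9.76 m³/s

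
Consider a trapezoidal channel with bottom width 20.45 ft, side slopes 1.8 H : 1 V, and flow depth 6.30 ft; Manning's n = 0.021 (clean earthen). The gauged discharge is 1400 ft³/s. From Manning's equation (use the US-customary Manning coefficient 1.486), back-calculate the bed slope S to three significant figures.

0.00139

A = (b + z·y)·y = (20.45 + 1.8×6.30)×6.30 = 200.3 ft²
P = b + 2y√(1+z²) = 20.45 + 2×6.30×√(1+1.8²) = 46.39 ft
R = A/P = 200.3/46.39 = 4.317 ft
S = (Q·n / (1.486·A·R^(2/3)))² = (1400×0.021 / (1.486×200.3×2.651))² = 0.001388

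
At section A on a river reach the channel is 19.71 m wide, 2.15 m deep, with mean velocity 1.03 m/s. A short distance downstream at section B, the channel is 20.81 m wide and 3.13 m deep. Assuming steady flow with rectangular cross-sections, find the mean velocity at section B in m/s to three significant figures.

0.670 m/s

Q = A₁V₁ = (19.71×2.15) × 1.03 = 43.65 m³/s
A₂ = 20.81 × 3.13 = 65.14 m²
V₂ = Q/A₂ = 43.65/65.14 = 0.6701 m/s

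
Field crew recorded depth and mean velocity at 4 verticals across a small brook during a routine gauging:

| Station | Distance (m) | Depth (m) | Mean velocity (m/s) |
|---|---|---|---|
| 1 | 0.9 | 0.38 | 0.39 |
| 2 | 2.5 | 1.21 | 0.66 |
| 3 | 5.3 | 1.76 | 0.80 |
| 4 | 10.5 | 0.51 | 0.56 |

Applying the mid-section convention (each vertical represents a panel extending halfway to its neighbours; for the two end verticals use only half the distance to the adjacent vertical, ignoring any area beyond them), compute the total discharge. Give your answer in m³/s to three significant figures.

8.25 m³/s

w_1 = (2.5 − 0.9)/2 = 0.8 m; q_1 = 0.39 × 0.38 × 0.8 = 0.1186 m³/s
w_2 = (5.3 − 0.9)/2 = 2.2 m; q_2 = 0.66 × 1.21 × 2.2 = 1.757 m³/s
w_3 = (10.5 − 2.5)/2 = 4 m; q_3 = 0.80 × 1.76 × 4 = 5.632 m³/s
w_4 = (10.5 − 5.3)/2 = 2.6 m; q_4 = 0.56 × 0.51 × 2.6 = 0.7426 m³/s
Q = Σ qᵢ = 8.250 m³/s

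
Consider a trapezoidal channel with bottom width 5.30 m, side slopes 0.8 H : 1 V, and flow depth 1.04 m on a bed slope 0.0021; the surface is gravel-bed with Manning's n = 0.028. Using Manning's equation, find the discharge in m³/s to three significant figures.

A = (b + z·y)·y = (5.30 + 0.8×1.04)×1.04 = 6.377 m²
P = b + 2y√(1+z²) = 5.30 + 2×1.04×√(1+0.8²) = 7.964 m
R = A/P = 6.377/7.964 = 0.8008 m
Q = (1/n)·A·R^(2/3)·S^(1/2) = (1/0.028) × 6.377 × 0.8008^(2/3) × 0.0021^(1/2) = 9.001 m³/s

9.00 m³/s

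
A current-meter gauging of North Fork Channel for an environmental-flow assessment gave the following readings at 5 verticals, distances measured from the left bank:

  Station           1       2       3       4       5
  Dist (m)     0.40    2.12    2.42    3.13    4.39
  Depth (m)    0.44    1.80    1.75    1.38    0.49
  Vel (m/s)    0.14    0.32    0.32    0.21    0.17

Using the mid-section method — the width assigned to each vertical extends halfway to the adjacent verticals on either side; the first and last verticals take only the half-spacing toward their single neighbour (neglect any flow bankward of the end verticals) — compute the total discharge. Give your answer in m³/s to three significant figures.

1.26 m³/s

w_1 = (2.12 − 0.40)/2 = 0.86 m; q_1 = 0.14 × 0.44 × 0.86 = 0.05298 m³/s
w_2 = (2.42 − 0.40)/2 = 1.01 m; q_2 = 0.32 × 1.80 × 1.01 = 0.5818 m³/s
w_3 = (3.13 − 2.12)/2 = 0.505 m; q_3 = 0.32 × 1.75 × 0.505 = 0.2828 m³/s
w_4 = (4.39 − 2.42)/2 = 0.985 m; q_4 = 0.21 × 1.38 × 0.985 = 0.2855 m³/s
w_5 = (4.39 − 3.13)/2 = 0.63 m; q_5 = 0.17 × 0.49 × 0.63 = 0.05248 m³/s
Q = Σ qᵢ = 1.255 m³/s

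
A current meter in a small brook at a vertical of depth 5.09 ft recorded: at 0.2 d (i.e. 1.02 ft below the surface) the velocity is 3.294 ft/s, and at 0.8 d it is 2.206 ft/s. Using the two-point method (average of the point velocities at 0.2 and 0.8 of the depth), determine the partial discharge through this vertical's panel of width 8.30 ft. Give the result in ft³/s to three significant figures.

v̄ = (3.294 + 2.206) / 2 = 2.750 ft/s
q = v̄ × d × w = 2.750 × 5.09 × 8.30 = 116.2 ft³/s

116 ft³/s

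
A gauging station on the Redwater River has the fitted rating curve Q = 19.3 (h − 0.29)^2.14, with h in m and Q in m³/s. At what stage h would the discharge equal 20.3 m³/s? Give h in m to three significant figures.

h − h₀ = (Q/C)^(1/b) = (20.3/19.3)^(1/2.14) = 1.024 m
h = 0.29 + 1.024 = 1.314 m

1.31 m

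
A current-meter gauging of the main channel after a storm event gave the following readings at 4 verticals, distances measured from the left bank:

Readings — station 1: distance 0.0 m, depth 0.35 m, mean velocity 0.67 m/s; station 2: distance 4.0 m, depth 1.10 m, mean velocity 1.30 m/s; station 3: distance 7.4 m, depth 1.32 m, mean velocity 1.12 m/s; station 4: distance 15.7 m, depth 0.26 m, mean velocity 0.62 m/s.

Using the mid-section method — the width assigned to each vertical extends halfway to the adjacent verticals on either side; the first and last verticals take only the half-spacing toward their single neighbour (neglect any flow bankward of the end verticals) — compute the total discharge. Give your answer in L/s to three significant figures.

w_1 = (4.0 − 0.0)/2 = 2 m; q_1 = 0.67 × 0.35 × 2 = 0.4690 m³/s
w_2 = (7.4 − 0.0)/2 = 3.7 m; q_2 = 1.30 × 1.10 × 3.7 = 5.291 m³/s
w_3 = (15.7 − 4.0)/2 = 5.85 m; q_3 = 1.12 × 1.32 × 5.85 = 8.649 m³/s
w_4 = (15.7 − 7.4)/2 = 4.15 m; q_4 = 0.62 × 0.26 × 4.15 = 0.6690 m³/s
Q = Σ qᵢ = 15.08 m³/s
= 15.08 × 1000 = 15080 L/s

15100 L/s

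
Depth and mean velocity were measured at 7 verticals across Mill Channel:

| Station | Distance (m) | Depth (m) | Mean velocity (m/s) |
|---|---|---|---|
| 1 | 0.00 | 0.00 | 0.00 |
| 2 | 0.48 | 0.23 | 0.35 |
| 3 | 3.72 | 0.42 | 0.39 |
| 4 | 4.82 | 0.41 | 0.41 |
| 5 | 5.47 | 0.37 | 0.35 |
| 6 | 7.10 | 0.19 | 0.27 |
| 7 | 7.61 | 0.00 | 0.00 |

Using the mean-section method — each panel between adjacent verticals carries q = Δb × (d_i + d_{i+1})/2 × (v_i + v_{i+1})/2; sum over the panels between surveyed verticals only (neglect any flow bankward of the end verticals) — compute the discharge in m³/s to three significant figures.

Panel 1-2: Δb = 0.48 m, d̄ = (0.00+0.23)/2 = 0.115, v̄ = (0.00+0.35)/2 = 0.175 → q = 0.48×0.115×0.175 = 0.009660 m³/s
Panel 2-3: Δb = 3.24 m, d̄ = (0.23+0.42)/2 = 0.325, v̄ = (0.35+0.39)/2 = 0.37 → q = 3.24×0.325×0.37 = 0.3896 m³/s
Panel 3-4: Δb = 1.1 m, d̄ = (0.42+0.41)/2 = 0.415, v̄ = (0.39+0.41)/2 = 0.4 → q = 1.1×0.415×0.4 = 0.1826 m³/s
Panel 4-5: Δb = 0.65 m, d̄ = (0.41+0.37)/2 = 0.39, v̄ = (0.41+0.35)/2 = 0.38 → q = 0.65×0.39×0.38 = 0.09633 m³/s
Panel 5-6: Δb = 1.63 m, d̄ = (0.37+0.19)/2 = 0.28, v̄ = (0.35+0.27)/2 = 0.31 → q = 1.63×0.28×0.31 = 0.1415 m³/s
Panel 6-7: Δb = 0.51 m, d̄ = (0.19+0.00)/2 = 0.095, v̄ = (0.27+0.00)/2 = 0.135 → q = 0.51×0.095×0.135 = 0.006541 m³/s
Q = Σ q = 0.8262 m³/s

0.826 m³/s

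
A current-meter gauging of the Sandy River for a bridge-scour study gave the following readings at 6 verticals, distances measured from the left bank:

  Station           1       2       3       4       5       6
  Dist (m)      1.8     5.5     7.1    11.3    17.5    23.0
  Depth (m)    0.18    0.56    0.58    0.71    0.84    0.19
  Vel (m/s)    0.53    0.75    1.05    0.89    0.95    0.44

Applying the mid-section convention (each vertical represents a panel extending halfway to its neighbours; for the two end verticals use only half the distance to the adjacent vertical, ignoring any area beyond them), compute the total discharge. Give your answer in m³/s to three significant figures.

w_1 = (5.5 − 1.8)/2 = 1.85 m; q_1 = 0.53 × 0.18 × 1.85 = 0.1765 m³/s
w_2 = (7.1 − 1.8)/2 = 2.65 m; q_2 = 0.75 × 0.56 × 2.65 = 1.113 m³/s
w_3 = (11.3 − 5.5)/2 = 2.9 m; q_3 = 1.05 × 0.58 × 2.9 = 1.766 m³/s
w_4 = (17.5 − 7.1)/2 = 5.2 m; q_4 = 0.89 × 0.71 × 5.2 = 3.286 m³/s
w_5 = (23.0 − 11.3)/2 = 5.85 m; q_5 = 0.95 × 0.84 × 5.85 = 4.668 m³/s
w_6 = (23.0 − 17.5)/2 = 2.75 m; q_6 = 0.44 × 0.19 × 2.75 = 0.2299 m³/s
Q = Σ qᵢ = 11.24 m³/s

11.2 m³/s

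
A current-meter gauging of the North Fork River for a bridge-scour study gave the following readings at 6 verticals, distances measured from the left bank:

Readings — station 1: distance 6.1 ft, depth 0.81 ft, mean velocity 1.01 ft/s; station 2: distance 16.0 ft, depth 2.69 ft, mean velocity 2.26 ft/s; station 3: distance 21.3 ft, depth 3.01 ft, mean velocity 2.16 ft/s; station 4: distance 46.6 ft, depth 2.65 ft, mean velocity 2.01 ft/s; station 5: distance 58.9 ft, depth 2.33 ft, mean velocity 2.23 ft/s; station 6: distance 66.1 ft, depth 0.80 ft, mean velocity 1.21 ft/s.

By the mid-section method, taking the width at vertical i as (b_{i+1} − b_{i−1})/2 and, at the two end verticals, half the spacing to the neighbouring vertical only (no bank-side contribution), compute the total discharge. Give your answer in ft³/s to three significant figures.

304 ft³/s

w_1 = (16.0 − 6.1)/2 = 4.95 ft; q_1 = 1.01 × 0.81 × 4.95 = 4.050 ft³/s
w_2 = (21.3 − 6.1)/2 = 7.6 ft; q_2 = 2.26 × 2.69 × 7.6 = 46.20 ft³/s
w_3 = (46.6 − 16.0)/2 = 15.3 ft; q_3 = 2.16 × 3.01 × 15.3 = 99.47 ft³/s
w_4 = (58.9 − 21.3)/2 = 18.8 ft; q_4 = 2.01 × 2.65 × 18.8 = 100.1 ft³/s
w_5 = (66.1 − 46.6)/2 = 9.75 ft; q_5 = 2.23 × 2.33 × 9.75 = 50.66 ft³/s
w_6 = (66.1 − 58.9)/2 = 3.6 ft; q_6 = 1.21 × 0.80 × 3.6 = 3.485 ft³/s
Q = Σ qᵢ = 304.0 ft³/s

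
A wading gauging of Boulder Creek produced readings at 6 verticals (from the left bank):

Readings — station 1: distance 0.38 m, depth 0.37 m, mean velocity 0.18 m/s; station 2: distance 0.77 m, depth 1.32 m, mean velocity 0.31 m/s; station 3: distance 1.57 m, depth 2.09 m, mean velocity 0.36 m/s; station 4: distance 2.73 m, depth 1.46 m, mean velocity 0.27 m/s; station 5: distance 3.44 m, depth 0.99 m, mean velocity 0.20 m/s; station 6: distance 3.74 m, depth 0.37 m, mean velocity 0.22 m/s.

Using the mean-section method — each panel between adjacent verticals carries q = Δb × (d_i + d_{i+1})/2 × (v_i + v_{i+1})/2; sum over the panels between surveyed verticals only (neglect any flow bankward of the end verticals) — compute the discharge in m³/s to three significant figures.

Panel 1-2: Δb = 0.39 m, d̄ = (0.37+1.32)/2 = 0.845, v̄ = (0.18+0.31)/2 = 0.245 → q = 0.39×0.845×0.245 = 0.08074 m³/s
Panel 2-3: Δb = 0.8 m, d̄ = (1.32+2.09)/2 = 1.705, v̄ = (0.31+0.36)/2 = 0.335 → q = 0.8×1.705×0.335 = 0.4569 m³/s
Panel 3-4: Δb = 1.16 m, d̄ = (2.09+1.46)/2 = 1.775, v̄ = (0.36+0.27)/2 = 0.315 → q = 1.16×1.775×0.315 = 0.6486 m³/s
Panel 4-5: Δb = 0.71 m, d̄ = (1.46+0.99)/2 = 1.225, v̄ = (0.27+0.20)/2 = 0.235 → q = 0.71×1.225×0.235 = 0.2044 m³/s
Panel 5-6: Δb = 0.3 m, d̄ = (0.99+0.37)/2 = 0.68, v̄ = (0.20+0.22)/2 = 0.21 → q = 0.3×0.68×0.21 = 0.04284 m³/s
Q = Σ q = 1.433 m³/s

1.43 m³/s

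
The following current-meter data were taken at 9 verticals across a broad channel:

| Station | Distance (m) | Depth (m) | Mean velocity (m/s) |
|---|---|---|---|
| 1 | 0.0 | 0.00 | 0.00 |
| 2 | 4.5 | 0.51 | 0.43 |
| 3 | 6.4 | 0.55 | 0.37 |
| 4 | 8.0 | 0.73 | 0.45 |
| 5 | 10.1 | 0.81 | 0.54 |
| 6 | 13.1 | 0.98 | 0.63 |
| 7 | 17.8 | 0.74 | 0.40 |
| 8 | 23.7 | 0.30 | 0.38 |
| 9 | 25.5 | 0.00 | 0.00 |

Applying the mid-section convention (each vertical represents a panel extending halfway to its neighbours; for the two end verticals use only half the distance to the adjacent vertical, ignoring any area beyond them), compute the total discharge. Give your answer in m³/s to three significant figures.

7.17 m³/s

w_2 = (6.4 − 0.0)/2 = 3.2 m; q_2 = 0.43 × 0.51 × 3.2 = 0.7018 m³/s
w_3 = (8.0 − 4.5)/2 = 1.75 m; q_3 = 0.37 × 0.55 × 1.75 = 0.3561 m³/s
w_4 = (10.1 − 6.4)/2 = 1.85 m; q_4 = 0.45 × 0.73 × 1.85 = 0.6077 m³/s
w_5 = (13.1 − 8.0)/2 = 2.55 m; q_5 = 0.54 × 0.81 × 2.55 = 1.115 m³/s
w_6 = (17.8 − 10.1)/2 = 3.85 m; q_6 = 0.63 × 0.98 × 3.85 = 2.377 m³/s
w_7 = (23.7 − 13.1)/2 = 5.3 m; q_7 = 0.40 × 0.74 × 5.3 = 1.569 m³/s
w_8 = (25.5 − 17.8)/2 = 3.85 m; q_8 = 0.38 × 0.30 × 3.85 = 0.4389 m³/s
Stations 1, 9 contribute zero (depth or velocity is 0).
Q = Σ qᵢ = 7.166 m³/s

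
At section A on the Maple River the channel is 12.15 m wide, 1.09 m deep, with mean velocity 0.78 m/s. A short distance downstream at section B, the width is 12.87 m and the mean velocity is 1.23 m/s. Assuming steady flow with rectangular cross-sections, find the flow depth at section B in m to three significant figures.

Q = A₁V₁ = (12.15×1.09) × 0.78 = 10.33 m³/s
d₂ = Q/(b₂ V₂) = 10.33/(12.87×1.23) = 0.6525 m

0.653 m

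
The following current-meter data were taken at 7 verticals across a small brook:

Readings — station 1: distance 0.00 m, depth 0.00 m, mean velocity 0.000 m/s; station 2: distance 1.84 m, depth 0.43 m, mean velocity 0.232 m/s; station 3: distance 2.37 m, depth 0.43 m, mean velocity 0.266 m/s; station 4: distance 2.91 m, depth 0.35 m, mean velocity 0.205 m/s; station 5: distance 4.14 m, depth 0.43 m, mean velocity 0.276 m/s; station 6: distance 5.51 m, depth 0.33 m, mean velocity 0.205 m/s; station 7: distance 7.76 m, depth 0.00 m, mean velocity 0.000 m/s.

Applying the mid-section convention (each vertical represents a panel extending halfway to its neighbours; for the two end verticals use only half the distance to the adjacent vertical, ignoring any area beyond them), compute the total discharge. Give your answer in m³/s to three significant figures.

w_2 = (2.37 − 0.00)/2 = 1.185 m; q_2 = 0.232 × 0.43 × 1.185 = 0.1182 m³/s
w_3 = (2.91 − 1.84)/2 = 0.535 m; q_3 = 0.266 × 0.43 × 0.535 = 0.06119 m³/s
w_4 = (4.14 − 2.37)/2 = 0.885 m; q_4 = 0.205 × 0.35 × 0.885 = 0.06350 m³/s
w_5 = (5.51 − 2.91)/2 = 1.3 m; q_5 = 0.276 × 0.43 × 1.3 = 0.1543 m³/s
w_6 = (7.76 − 4.14)/2 = 1.81 m; q_6 = 0.205 × 0.33 × 1.81 = 0.1224 m³/s
Stations 1, 7 contribute zero (depth or velocity is 0).
Q = Σ qᵢ = 0.5196 m³/s

0.520 m³/s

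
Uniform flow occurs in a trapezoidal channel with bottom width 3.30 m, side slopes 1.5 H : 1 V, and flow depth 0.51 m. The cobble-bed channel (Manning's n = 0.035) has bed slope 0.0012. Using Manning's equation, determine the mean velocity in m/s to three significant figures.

A = (b + z·y)·y = (3.30 + 1.5×0.51)×0.51 = 2.073 m²
P = b + 2y√(1+z²) = 3.30 + 2×0.51×√(1+1.5²) = 5.139 m
R = A/P = 2.073/5.139 = 0.4034 m
Q = (1/n)·A·R^(2/3)·S^(1/2) = (1/0.035) × 2.073 × 0.4034^(2/3) × 0.0012^(1/2) = 1.120 m³/s
V = Q/A = 1.120/2.073 = 0.5404 m/s

0.540 m/s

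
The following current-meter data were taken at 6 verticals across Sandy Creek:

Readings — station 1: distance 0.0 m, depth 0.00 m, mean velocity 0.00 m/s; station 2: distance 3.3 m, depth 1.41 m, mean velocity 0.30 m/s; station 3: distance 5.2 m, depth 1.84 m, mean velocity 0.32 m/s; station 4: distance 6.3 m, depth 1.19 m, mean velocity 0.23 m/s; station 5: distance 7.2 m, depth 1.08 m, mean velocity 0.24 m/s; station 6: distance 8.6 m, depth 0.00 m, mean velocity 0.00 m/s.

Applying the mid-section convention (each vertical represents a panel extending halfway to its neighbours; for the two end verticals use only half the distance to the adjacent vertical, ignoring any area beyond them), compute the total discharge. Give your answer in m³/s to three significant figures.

2.55 m³/s

w_2 = (5.2 − 0.0)/2 = 2.6 m; q_2 = 0.30 × 1.41 × 2.6 = 1.100 m³/s
w_3 = (6.3 − 3.3)/2 = 1.5 m; q_3 = 0.32 × 1.84 × 1.5 = 0.8832 m³/s
w_4 = (7.2 − 5.2)/2 = 1 m; q_4 = 0.23 × 1.19 × 1 = 0.2737 m³/s
w_5 = (8.6 − 6.3)/2 = 1.15 m; q_5 = 0.24 × 1.08 × 1.15 = 0.2981 m³/s
Stations 1, 6 contribute zero (depth or velocity is 0).
Q = Σ qᵢ = 2.555 m³/s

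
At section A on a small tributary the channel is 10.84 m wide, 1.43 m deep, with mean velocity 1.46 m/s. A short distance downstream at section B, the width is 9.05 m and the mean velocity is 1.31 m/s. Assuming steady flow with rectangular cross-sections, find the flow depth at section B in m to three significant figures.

Q = A₁V₁ = (10.84×1.43) × 1.46 = 22.63 m³/s
d₂ = Q/(b₂ V₂) = 22.63/(9.05×1.31) = 1.909 m

1.91 m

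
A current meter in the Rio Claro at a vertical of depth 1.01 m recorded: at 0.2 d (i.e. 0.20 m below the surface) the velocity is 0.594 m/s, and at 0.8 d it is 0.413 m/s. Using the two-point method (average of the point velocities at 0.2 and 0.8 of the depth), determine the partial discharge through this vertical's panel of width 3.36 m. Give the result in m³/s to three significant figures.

1.71 m³/s

v̄ = (0.594 + 0.413) / 2 = 0.5035 m/s
q = v̄ × d × w = 0.5035 × 1.01 × 3.36 = 1.709 m³/s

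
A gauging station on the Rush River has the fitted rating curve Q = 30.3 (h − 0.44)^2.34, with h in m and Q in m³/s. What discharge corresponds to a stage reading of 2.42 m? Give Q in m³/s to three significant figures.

150 m³/s

Q = 30.3 × (2.42 − 0.44)^2.34 = 30.3 × 1.98^2.34 = 149.8 m³/s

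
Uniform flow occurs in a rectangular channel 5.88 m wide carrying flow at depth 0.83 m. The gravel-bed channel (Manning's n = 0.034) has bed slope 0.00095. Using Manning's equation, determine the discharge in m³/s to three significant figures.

A = b·y = 5.88 × 0.83 = 4.880 m²
P = b + 2y = 5.88 + 2×0.83 = 7.540 m
R = A/P = 4.880/7.540 = 0.6473 m
Q = (1/n)·A·R^(2/3)·S^(1/2) = (1/0.034) × 4.880 × 0.6473^(2/3) × 0.00095^(1/2) = 3.311 m³/s

3.31 m³/s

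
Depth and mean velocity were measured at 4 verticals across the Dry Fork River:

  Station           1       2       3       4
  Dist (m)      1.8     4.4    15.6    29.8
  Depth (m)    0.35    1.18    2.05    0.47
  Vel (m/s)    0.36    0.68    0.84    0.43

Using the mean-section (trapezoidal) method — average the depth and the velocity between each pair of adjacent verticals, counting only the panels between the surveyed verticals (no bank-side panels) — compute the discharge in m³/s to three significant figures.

Panel 1-2: Δb = 2.6 m, d̄ = (0.35+1.18)/2 = 0.765, v̄ = (0.36+0.68)/2 = 0.52 → q = 2.6×0.765×0.52 = 1.034 m³/s
Panel 2-3: Δb = 11.2 m, d̄ = (1.18+2.05)/2 = 1.615, v̄ = (0.68+0.84)/2 = 0.76 → q = 11.2×1.615×0.76 = 13.75 m³/s
Panel 3-4: Δb = 14.2 m, d̄ = (2.05+0.47)/2 = 1.26, v̄ = (0.84+0.43)/2 = 0.635 → q = 14.2×1.26×0.635 = 11.36 m³/s
Q = Σ q = 26.14 m³/s

26.1 m³/s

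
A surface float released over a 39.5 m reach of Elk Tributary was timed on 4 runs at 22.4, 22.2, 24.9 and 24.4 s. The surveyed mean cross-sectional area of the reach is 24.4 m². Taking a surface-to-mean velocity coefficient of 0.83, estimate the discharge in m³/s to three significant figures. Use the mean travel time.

34.1 m³/s

t̄ = (22.4 + 22.2 + 24.9 + 24.4) / 4 = 23.475 s
v_surface = L / t̄ = 39.5 / 23.475 = 1.683 m/s
v_mean = 0.83 × 1.683 = 1.397 m/s
Q = A × v_mean = 24.4 × 1.397 = 34.08 m³/s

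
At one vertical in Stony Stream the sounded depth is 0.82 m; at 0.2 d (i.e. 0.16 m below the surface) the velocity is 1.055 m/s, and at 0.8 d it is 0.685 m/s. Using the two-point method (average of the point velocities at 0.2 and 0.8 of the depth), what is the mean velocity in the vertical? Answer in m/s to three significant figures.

0.870 m/s

v̄ = (1.055 + 0.685) / 2 = 0.8700 m/s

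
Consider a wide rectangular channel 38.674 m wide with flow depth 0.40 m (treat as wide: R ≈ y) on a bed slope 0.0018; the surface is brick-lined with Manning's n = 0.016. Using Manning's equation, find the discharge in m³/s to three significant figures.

22.3 m³/s

A = b·y = 38.674 × 0.40 = 15.47 m²
Wide channel: R ≈ y = 0.40 m
Q = (1/n)·A·R^(2/3)·S^(1/2) = (1/0.016) × 15.47 × 0.4000^(2/3) × 0.0018^(1/2) = 22.27 m³/s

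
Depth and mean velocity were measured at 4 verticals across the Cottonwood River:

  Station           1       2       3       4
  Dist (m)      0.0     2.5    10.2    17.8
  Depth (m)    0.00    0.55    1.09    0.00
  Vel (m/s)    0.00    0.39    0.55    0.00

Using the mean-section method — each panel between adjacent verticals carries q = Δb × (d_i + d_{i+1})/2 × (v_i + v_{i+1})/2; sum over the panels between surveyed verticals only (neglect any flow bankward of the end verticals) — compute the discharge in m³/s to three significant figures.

Panel 1-2: Δb = 2.5 m, d̄ = (0.00+0.55)/2 = 0.275, v̄ = (0.00+0.39)/2 = 0.195 → q = 2.5×0.275×0.195 = 0.1341 m³/s
Panel 2-3: Δb = 7.7 m, d̄ = (0.55+1.09)/2 = 0.82, v̄ = (0.39+0.55)/2 = 0.47 → q = 7.7×0.82×0.47 = 2.968 m³/s
Panel 3-4: Δb = 7.6 m, d̄ = (1.09+0.00)/2 = 0.545, v̄ = (0.55+0.00)/2 = 0.275 → q = 7.6×0.545×0.275 = 1.139 m³/s
Q = Σ q = 4.241 m³/s

4.24 m³/s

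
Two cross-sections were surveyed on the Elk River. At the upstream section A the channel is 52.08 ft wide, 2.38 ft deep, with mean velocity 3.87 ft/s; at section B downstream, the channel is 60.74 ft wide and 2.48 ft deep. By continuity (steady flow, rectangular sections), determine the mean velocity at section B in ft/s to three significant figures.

3.18 ft/s

Q = A₁V₁ = (52.08×2.38) × 3.87 = 479.7 ft³/s
A₂ = 60.74 × 2.48 = 150.6 ft²
V₂ = Q/A₂ = 479.7/150.6 = 3.184 ft/s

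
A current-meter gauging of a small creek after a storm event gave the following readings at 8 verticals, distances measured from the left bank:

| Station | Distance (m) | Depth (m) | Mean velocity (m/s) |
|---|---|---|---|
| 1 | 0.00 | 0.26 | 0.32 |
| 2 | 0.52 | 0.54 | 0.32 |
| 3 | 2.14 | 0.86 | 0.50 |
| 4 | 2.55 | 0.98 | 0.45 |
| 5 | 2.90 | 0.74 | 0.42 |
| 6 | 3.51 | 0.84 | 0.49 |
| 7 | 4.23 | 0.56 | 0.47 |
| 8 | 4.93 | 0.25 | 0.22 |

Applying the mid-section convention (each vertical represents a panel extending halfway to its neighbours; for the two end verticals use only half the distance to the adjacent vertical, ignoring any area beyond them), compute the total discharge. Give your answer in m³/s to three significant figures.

w_1 = (0.52 − 0.00)/2 = 0.26 m; q_1 = 0.32 × 0.26 × 0.26 = 0.02163 m³/s
w_2 = (2.14 − 0.00)/2 = 1.07 m; q_2 = 0.32 × 0.54 × 1.07 = 0.1849 m³/s
w_3 = (2.55 − 0.52)/2 = 1.015 m; q_3 = 0.50 × 0.86 × 1.015 = 0.4365 m³/s
w_4 = (2.90 − 2.14)/2 = 0.38 m; q_4 = 0.45 × 0.98 × 0.38 = 0.1676 m³/s
w_5 = (3.51 − 2.55)/2 = 0.48 m; q_5 = 0.42 × 0.74 × 0.48 = 0.1492 m³/s
w_6 = (4.23 − 2.90)/2 = 0.665 m; q_6 = 0.49 × 0.84 × 0.665 = 0.2737 m³/s
w_7 = (4.93 − 3.51)/2 = 0.71 m; q_7 = 0.47 × 0.56 × 0.71 = 0.1869 m³/s
w_8 = (4.93 − 4.23)/2 = 0.35 m; q_8 = 0.22 × 0.25 × 0.35 = 0.01925 m³/s
Q = Σ qᵢ = 1.440 m³/s

1.44 m³/s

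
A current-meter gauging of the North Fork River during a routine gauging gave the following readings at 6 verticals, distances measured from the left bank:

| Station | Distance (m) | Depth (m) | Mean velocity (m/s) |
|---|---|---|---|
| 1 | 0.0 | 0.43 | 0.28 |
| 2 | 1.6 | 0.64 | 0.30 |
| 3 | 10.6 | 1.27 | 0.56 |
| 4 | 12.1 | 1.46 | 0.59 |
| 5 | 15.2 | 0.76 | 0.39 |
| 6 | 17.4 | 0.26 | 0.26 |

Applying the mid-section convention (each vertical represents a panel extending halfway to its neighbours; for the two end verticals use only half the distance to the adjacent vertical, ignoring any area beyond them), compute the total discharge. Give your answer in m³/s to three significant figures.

7.69 m³/s

w_1 = (1.6 − 0.0)/2 = 0.8 m; q_1 = 0.28 × 0.43 × 0.8 = 0.09632 m³/s
w_2 = (10.6 − 0.0)/2 = 5.3 m; q_2 = 0.30 × 0.64 × 5.3 = 1.018 m³/s
w_3 = (12.1 − 1.6)/2 = 5.25 m; q_3 = 0.56 × 1.27 × 5.25 = 3.734 m³/s
w_4 = (15.2 − 10.6)/2 = 2.3 m; q_4 = 0.59 × 1.46 × 2.3 = 1.981 m³/s
w_5 = (17.4 − 12.1)/2 = 2.65 m; q_5 = 0.39 × 0.76 × 2.65 = 0.7855 m³/s
w_6 = (17.4 − 15.2)/2 = 1.1 m; q_6 = 0.26 × 0.26 × 1.1 = 0.07436 m³/s
Q = Σ qᵢ = 7.689 m³/s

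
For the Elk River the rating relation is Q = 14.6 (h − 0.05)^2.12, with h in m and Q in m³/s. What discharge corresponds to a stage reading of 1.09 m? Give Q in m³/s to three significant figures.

15.9 m³/s

Q = 14.6 × (1.09 − 0.05)^2.12 = 14.6 × 1.04^2.12 = 15.87 m³/s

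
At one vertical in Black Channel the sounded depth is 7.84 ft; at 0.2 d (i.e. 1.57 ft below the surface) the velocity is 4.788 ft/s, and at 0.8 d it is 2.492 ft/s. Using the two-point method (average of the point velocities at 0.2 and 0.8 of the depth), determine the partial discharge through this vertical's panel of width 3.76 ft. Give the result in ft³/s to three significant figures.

v̄ = (4.788 + 2.492) / 2 = 3.640 ft/s
q = v̄ × d × w = 3.640 × 7.84 × 3.76 = 107.3 ft³/s

107 ft³/s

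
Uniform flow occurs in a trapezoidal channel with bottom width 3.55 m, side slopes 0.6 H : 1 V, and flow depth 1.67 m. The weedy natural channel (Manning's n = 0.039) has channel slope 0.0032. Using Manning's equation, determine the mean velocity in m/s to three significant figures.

1.47 m/s

A = (b + z·y)·y = (3.55 + 0.6×1.67)×1.67 = 7.602 m²
P = b + 2y√(1+z²) = 3.55 + 2×1.67×√(1+0.6²) = 7.445 m
R = A/P = 7.602/7.445 = 1.021 m
Q = (1/n)·A·R^(2/3)·S^(1/2) = (1/0.039) × 7.602 × 1.021^(2/3) × 0.0032^(1/2) = 11.18 m³/s
V = Q/A = 11.18/7.602 = 1.471 m/s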